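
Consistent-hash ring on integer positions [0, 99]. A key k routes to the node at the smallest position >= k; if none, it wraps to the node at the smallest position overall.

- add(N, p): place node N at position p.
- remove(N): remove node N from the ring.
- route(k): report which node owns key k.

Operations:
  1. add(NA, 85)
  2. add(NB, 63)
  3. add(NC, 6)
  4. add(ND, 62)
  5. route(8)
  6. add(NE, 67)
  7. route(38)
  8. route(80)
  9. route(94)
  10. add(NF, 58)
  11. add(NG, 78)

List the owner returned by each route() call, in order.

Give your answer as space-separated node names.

Op 1: add NA@85 -> ring=[85:NA]
Op 2: add NB@63 -> ring=[63:NB,85:NA]
Op 3: add NC@6 -> ring=[6:NC,63:NB,85:NA]
Op 4: add ND@62 -> ring=[6:NC,62:ND,63:NB,85:NA]
Op 5: route key 8: smallest pos >= 8 is 62 -> ND
Op 6: add NE@67 -> ring=[6:NC,62:ND,63:NB,67:NE,85:NA]
Op 7: route key 38: smallest pos >= 38 is 62 -> ND
Op 8: route key 80: smallest pos >= 80 is 85 -> NA
Op 9: route key 94: none >= 94, wrap to smallest pos 6 -> NC
Op 10: add NF@58 -> ring=[6:NC,58:NF,62:ND,63:NB,67:NE,85:NA]
Op 11: add NG@78 -> ring=[6:NC,58:NF,62:ND,63:NB,67:NE,78:NG,85:NA]

Answer: ND ND NA NC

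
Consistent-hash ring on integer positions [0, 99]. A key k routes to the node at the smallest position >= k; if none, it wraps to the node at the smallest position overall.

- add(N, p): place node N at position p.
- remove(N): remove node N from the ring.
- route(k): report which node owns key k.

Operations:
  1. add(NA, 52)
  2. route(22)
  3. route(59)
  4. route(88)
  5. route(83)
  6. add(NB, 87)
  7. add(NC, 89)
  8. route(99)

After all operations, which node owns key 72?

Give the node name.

Op 1: add NA@52 -> ring=[52:NA]
Op 2: route key 22: smallest pos >= 22 is 52 -> NA
Op 3: route key 59: none >= 59, wrap to smallest pos 52 -> NA
Op 4: route key 88: none >= 88, wrap to smallest pos 52 -> NA
Op 5: route key 83: none >= 83, wrap to smallest pos 52 -> NA
Op 6: add NB@87 -> ring=[52:NA,87:NB]
Op 7: add NC@89 -> ring=[52:NA,87:NB,89:NC]
Op 8: route key 99: none >= 99, wrap to smallest pos 52 -> NA
Final route key 72: smallest pos >= 72 is 87 -> NB

Answer: NB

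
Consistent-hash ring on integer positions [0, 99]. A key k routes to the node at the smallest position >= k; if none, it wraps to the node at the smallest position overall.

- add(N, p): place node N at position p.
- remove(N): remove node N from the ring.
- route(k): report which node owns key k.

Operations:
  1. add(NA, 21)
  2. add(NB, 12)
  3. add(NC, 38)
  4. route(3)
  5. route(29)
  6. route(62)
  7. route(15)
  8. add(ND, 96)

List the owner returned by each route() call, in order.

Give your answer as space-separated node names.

Answer: NB NC NB NA

Derivation:
Op 1: add NA@21 -> ring=[21:NA]
Op 2: add NB@12 -> ring=[12:NB,21:NA]
Op 3: add NC@38 -> ring=[12:NB,21:NA,38:NC]
Op 4: route key 3: smallest pos >= 3 is 12 -> NB
Op 5: route key 29: smallest pos >= 29 is 38 -> NC
Op 6: route key 62: none >= 62, wrap to smallest pos 12 -> NB
Op 7: route key 15: smallest pos >= 15 is 21 -> NA
Op 8: add ND@96 -> ring=[12:NB,21:NA,38:NC,96:ND]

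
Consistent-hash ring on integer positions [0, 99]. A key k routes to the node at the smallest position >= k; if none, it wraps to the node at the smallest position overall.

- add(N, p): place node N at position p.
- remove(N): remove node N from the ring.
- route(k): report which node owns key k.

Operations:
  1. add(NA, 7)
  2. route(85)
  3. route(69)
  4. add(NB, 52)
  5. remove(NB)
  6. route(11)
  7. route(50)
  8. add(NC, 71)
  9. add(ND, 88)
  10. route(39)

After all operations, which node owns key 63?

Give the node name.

Answer: NC

Derivation:
Op 1: add NA@7 -> ring=[7:NA]
Op 2: route key 85: none >= 85, wrap to smallest pos 7 -> NA
Op 3: route key 69: none >= 69, wrap to smallest pos 7 -> NA
Op 4: add NB@52 -> ring=[7:NA,52:NB]
Op 5: remove NB -> ring=[7:NA]
Op 6: route key 11: none >= 11, wrap to smallest pos 7 -> NA
Op 7: route key 50: none >= 50, wrap to smallest pos 7 -> NA
Op 8: add NC@71 -> ring=[7:NA,71:NC]
Op 9: add ND@88 -> ring=[7:NA,71:NC,88:ND]
Op 10: route key 39: smallest pos >= 39 is 71 -> NC
Final route key 63: smallest pos >= 63 is 71 -> NC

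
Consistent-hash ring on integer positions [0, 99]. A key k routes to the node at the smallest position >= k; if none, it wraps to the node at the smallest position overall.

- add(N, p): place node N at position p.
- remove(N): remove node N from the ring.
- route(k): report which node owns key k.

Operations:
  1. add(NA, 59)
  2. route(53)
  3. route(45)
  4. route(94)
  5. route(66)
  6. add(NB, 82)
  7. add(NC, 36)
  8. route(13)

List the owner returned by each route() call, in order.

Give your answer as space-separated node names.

Answer: NA NA NA NA NC

Derivation:
Op 1: add NA@59 -> ring=[59:NA]
Op 2: route key 53: smallest pos >= 53 is 59 -> NA
Op 3: route key 45: smallest pos >= 45 is 59 -> NA
Op 4: route key 94: none >= 94, wrap to smallest pos 59 -> NA
Op 5: route key 66: none >= 66, wrap to smallest pos 59 -> NA
Op 6: add NB@82 -> ring=[59:NA,82:NB]
Op 7: add NC@36 -> ring=[36:NC,59:NA,82:NB]
Op 8: route key 13: smallest pos >= 13 is 36 -> NC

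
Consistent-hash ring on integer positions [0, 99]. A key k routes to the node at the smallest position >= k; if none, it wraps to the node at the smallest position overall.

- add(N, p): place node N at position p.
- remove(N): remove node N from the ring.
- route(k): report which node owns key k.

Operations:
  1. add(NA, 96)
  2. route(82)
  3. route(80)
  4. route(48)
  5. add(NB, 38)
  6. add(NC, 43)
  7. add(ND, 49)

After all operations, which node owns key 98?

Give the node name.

Answer: NB

Derivation:
Op 1: add NA@96 -> ring=[96:NA]
Op 2: route key 82: smallest pos >= 82 is 96 -> NA
Op 3: route key 80: smallest pos >= 80 is 96 -> NA
Op 4: route key 48: smallest pos >= 48 is 96 -> NA
Op 5: add NB@38 -> ring=[38:NB,96:NA]
Op 6: add NC@43 -> ring=[38:NB,43:NC,96:NA]
Op 7: add ND@49 -> ring=[38:NB,43:NC,49:ND,96:NA]
Final route key 98: none >= 98, wrap to smallest pos 38 -> NB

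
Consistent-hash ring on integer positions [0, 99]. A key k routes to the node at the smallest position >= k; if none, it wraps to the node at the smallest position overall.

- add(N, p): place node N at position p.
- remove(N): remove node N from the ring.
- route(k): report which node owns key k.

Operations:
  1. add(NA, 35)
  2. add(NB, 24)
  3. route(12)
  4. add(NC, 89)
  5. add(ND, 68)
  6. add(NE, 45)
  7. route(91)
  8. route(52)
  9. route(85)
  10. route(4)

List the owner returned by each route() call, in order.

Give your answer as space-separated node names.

Op 1: add NA@35 -> ring=[35:NA]
Op 2: add NB@24 -> ring=[24:NB,35:NA]
Op 3: route key 12: smallest pos >= 12 is 24 -> NB
Op 4: add NC@89 -> ring=[24:NB,35:NA,89:NC]
Op 5: add ND@68 -> ring=[24:NB,35:NA,68:ND,89:NC]
Op 6: add NE@45 -> ring=[24:NB,35:NA,45:NE,68:ND,89:NC]
Op 7: route key 91: none >= 91, wrap to smallest pos 24 -> NB
Op 8: route key 52: smallest pos >= 52 is 68 -> ND
Op 9: route key 85: smallest pos >= 85 is 89 -> NC
Op 10: route key 4: smallest pos >= 4 is 24 -> NB

Answer: NB NB ND NC NB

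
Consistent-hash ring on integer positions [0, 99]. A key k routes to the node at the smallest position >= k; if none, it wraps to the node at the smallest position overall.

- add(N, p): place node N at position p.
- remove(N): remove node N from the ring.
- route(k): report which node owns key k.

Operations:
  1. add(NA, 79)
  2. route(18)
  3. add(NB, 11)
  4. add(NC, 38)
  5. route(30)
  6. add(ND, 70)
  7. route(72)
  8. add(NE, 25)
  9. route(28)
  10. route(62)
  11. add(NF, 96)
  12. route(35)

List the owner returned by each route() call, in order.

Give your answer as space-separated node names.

Op 1: add NA@79 -> ring=[79:NA]
Op 2: route key 18: smallest pos >= 18 is 79 -> NA
Op 3: add NB@11 -> ring=[11:NB,79:NA]
Op 4: add NC@38 -> ring=[11:NB,38:NC,79:NA]
Op 5: route key 30: smallest pos >= 30 is 38 -> NC
Op 6: add ND@70 -> ring=[11:NB,38:NC,70:ND,79:NA]
Op 7: route key 72: smallest pos >= 72 is 79 -> NA
Op 8: add NE@25 -> ring=[11:NB,25:NE,38:NC,70:ND,79:NA]
Op 9: route key 28: smallest pos >= 28 is 38 -> NC
Op 10: route key 62: smallest pos >= 62 is 70 -> ND
Op 11: add NF@96 -> ring=[11:NB,25:NE,38:NC,70:ND,79:NA,96:NF]
Op 12: route key 35: smallest pos >= 35 is 38 -> NC

Answer: NA NC NA NC ND NC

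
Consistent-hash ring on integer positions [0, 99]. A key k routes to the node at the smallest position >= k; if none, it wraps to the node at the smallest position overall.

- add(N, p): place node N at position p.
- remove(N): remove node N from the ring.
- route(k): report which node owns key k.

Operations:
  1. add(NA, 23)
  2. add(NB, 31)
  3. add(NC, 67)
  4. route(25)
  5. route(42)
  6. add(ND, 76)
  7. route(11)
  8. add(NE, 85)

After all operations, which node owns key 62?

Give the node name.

Answer: NC

Derivation:
Op 1: add NA@23 -> ring=[23:NA]
Op 2: add NB@31 -> ring=[23:NA,31:NB]
Op 3: add NC@67 -> ring=[23:NA,31:NB,67:NC]
Op 4: route key 25: smallest pos >= 25 is 31 -> NB
Op 5: route key 42: smallest pos >= 42 is 67 -> NC
Op 6: add ND@76 -> ring=[23:NA,31:NB,67:NC,76:ND]
Op 7: route key 11: smallest pos >= 11 is 23 -> NA
Op 8: add NE@85 -> ring=[23:NA,31:NB,67:NC,76:ND,85:NE]
Final route key 62: smallest pos >= 62 is 67 -> NC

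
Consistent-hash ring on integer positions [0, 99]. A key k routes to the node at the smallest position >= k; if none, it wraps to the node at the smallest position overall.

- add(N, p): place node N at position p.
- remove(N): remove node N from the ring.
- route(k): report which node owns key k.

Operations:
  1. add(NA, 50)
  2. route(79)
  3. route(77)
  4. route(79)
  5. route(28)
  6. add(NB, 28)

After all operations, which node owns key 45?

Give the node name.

Op 1: add NA@50 -> ring=[50:NA]
Op 2: route key 79: none >= 79, wrap to smallest pos 50 -> NA
Op 3: route key 77: none >= 77, wrap to smallest pos 50 -> NA
Op 4: route key 79: none >= 79, wrap to smallest pos 50 -> NA
Op 5: route key 28: smallest pos >= 28 is 50 -> NA
Op 6: add NB@28 -> ring=[28:NB,50:NA]
Final route key 45: smallest pos >= 45 is 50 -> NA

Answer: NA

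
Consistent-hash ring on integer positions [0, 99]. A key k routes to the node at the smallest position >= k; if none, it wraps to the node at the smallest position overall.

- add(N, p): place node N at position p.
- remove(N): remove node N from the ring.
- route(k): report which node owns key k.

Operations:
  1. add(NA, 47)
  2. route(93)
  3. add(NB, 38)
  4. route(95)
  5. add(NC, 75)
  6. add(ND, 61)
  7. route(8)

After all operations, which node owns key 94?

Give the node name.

Answer: NB

Derivation:
Op 1: add NA@47 -> ring=[47:NA]
Op 2: route key 93: none >= 93, wrap to smallest pos 47 -> NA
Op 3: add NB@38 -> ring=[38:NB,47:NA]
Op 4: route key 95: none >= 95, wrap to smallest pos 38 -> NB
Op 5: add NC@75 -> ring=[38:NB,47:NA,75:NC]
Op 6: add ND@61 -> ring=[38:NB,47:NA,61:ND,75:NC]
Op 7: route key 8: smallest pos >= 8 is 38 -> NB
Final route key 94: none >= 94, wrap to smallest pos 38 -> NB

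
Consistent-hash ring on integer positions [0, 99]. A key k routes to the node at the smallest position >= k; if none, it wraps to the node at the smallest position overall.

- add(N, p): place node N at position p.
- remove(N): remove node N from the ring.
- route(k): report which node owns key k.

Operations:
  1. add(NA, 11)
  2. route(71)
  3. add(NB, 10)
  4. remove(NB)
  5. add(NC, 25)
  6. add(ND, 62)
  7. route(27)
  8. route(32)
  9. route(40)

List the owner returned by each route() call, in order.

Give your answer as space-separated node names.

Answer: NA ND ND ND

Derivation:
Op 1: add NA@11 -> ring=[11:NA]
Op 2: route key 71: none >= 71, wrap to smallest pos 11 -> NA
Op 3: add NB@10 -> ring=[10:NB,11:NA]
Op 4: remove NB -> ring=[11:NA]
Op 5: add NC@25 -> ring=[11:NA,25:NC]
Op 6: add ND@62 -> ring=[11:NA,25:NC,62:ND]
Op 7: route key 27: smallest pos >= 27 is 62 -> ND
Op 8: route key 32: smallest pos >= 32 is 62 -> ND
Op 9: route key 40: smallest pos >= 40 is 62 -> ND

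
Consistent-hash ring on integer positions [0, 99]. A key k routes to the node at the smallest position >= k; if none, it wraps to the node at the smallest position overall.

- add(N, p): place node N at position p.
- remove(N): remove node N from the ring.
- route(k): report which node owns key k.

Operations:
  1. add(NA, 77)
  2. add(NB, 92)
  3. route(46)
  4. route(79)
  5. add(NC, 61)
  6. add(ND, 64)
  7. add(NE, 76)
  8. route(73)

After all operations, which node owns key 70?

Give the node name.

Answer: NE

Derivation:
Op 1: add NA@77 -> ring=[77:NA]
Op 2: add NB@92 -> ring=[77:NA,92:NB]
Op 3: route key 46: smallest pos >= 46 is 77 -> NA
Op 4: route key 79: smallest pos >= 79 is 92 -> NB
Op 5: add NC@61 -> ring=[61:NC,77:NA,92:NB]
Op 6: add ND@64 -> ring=[61:NC,64:ND,77:NA,92:NB]
Op 7: add NE@76 -> ring=[61:NC,64:ND,76:NE,77:NA,92:NB]
Op 8: route key 73: smallest pos >= 73 is 76 -> NE
Final route key 70: smallest pos >= 70 is 76 -> NE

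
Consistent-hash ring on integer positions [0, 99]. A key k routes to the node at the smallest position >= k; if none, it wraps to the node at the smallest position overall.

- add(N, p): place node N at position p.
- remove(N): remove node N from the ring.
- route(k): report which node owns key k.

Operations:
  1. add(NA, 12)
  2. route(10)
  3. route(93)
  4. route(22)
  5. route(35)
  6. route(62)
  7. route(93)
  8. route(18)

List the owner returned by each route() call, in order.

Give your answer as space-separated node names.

Op 1: add NA@12 -> ring=[12:NA]
Op 2: route key 10: smallest pos >= 10 is 12 -> NA
Op 3: route key 93: none >= 93, wrap to smallest pos 12 -> NA
Op 4: route key 22: none >= 22, wrap to smallest pos 12 -> NA
Op 5: route key 35: none >= 35, wrap to smallest pos 12 -> NA
Op 6: route key 62: none >= 62, wrap to smallest pos 12 -> NA
Op 7: route key 93: none >= 93, wrap to smallest pos 12 -> NA
Op 8: route key 18: none >= 18, wrap to smallest pos 12 -> NA

Answer: NA NA NA NA NA NA NA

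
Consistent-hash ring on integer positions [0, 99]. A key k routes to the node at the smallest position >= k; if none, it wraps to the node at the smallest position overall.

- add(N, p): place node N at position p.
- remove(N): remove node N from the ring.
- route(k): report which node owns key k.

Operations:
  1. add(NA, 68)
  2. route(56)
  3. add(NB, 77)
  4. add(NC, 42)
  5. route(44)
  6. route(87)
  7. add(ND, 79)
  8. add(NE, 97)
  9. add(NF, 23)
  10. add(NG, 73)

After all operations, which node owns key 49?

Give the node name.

Op 1: add NA@68 -> ring=[68:NA]
Op 2: route key 56: smallest pos >= 56 is 68 -> NA
Op 3: add NB@77 -> ring=[68:NA,77:NB]
Op 4: add NC@42 -> ring=[42:NC,68:NA,77:NB]
Op 5: route key 44: smallest pos >= 44 is 68 -> NA
Op 6: route key 87: none >= 87, wrap to smallest pos 42 -> NC
Op 7: add ND@79 -> ring=[42:NC,68:NA,77:NB,79:ND]
Op 8: add NE@97 -> ring=[42:NC,68:NA,77:NB,79:ND,97:NE]
Op 9: add NF@23 -> ring=[23:NF,42:NC,68:NA,77:NB,79:ND,97:NE]
Op 10: add NG@73 -> ring=[23:NF,42:NC,68:NA,73:NG,77:NB,79:ND,97:NE]
Final route key 49: smallest pos >= 49 is 68 -> NA

Answer: NA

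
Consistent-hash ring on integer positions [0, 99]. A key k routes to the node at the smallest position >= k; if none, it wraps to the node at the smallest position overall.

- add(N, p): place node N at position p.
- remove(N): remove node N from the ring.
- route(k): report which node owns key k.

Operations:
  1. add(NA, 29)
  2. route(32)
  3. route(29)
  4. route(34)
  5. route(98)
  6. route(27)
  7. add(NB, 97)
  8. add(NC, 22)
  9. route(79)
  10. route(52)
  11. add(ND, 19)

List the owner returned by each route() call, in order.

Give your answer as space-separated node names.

Op 1: add NA@29 -> ring=[29:NA]
Op 2: route key 32: none >= 32, wrap to smallest pos 29 -> NA
Op 3: route key 29: smallest pos >= 29 is 29 -> NA
Op 4: route key 34: none >= 34, wrap to smallest pos 29 -> NA
Op 5: route key 98: none >= 98, wrap to smallest pos 29 -> NA
Op 6: route key 27: smallest pos >= 27 is 29 -> NA
Op 7: add NB@97 -> ring=[29:NA,97:NB]
Op 8: add NC@22 -> ring=[22:NC,29:NA,97:NB]
Op 9: route key 79: smallest pos >= 79 is 97 -> NB
Op 10: route key 52: smallest pos >= 52 is 97 -> NB
Op 11: add ND@19 -> ring=[19:ND,22:NC,29:NA,97:NB]

Answer: NA NA NA NA NA NB NB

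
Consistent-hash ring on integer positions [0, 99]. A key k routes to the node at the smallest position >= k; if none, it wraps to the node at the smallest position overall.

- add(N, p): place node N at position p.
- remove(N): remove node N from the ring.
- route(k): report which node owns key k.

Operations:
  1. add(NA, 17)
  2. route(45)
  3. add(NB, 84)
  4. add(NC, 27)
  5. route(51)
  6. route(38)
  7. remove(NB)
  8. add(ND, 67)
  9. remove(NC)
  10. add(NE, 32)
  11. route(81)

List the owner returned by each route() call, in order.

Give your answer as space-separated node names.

Op 1: add NA@17 -> ring=[17:NA]
Op 2: route key 45: none >= 45, wrap to smallest pos 17 -> NA
Op 3: add NB@84 -> ring=[17:NA,84:NB]
Op 4: add NC@27 -> ring=[17:NA,27:NC,84:NB]
Op 5: route key 51: smallest pos >= 51 is 84 -> NB
Op 6: route key 38: smallest pos >= 38 is 84 -> NB
Op 7: remove NB -> ring=[17:NA,27:NC]
Op 8: add ND@67 -> ring=[17:NA,27:NC,67:ND]
Op 9: remove NC -> ring=[17:NA,67:ND]
Op 10: add NE@32 -> ring=[17:NA,32:NE,67:ND]
Op 11: route key 81: none >= 81, wrap to smallest pos 17 -> NA

Answer: NA NB NB NA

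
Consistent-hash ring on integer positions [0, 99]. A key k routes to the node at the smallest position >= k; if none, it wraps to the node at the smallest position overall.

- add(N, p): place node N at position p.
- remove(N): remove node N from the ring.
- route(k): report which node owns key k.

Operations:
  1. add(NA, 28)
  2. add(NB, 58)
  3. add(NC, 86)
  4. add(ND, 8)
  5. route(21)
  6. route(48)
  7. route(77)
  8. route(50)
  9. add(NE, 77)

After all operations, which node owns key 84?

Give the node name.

Op 1: add NA@28 -> ring=[28:NA]
Op 2: add NB@58 -> ring=[28:NA,58:NB]
Op 3: add NC@86 -> ring=[28:NA,58:NB,86:NC]
Op 4: add ND@8 -> ring=[8:ND,28:NA,58:NB,86:NC]
Op 5: route key 21: smallest pos >= 21 is 28 -> NA
Op 6: route key 48: smallest pos >= 48 is 58 -> NB
Op 7: route key 77: smallest pos >= 77 is 86 -> NC
Op 8: route key 50: smallest pos >= 50 is 58 -> NB
Op 9: add NE@77 -> ring=[8:ND,28:NA,58:NB,77:NE,86:NC]
Final route key 84: smallest pos >= 84 is 86 -> NC

Answer: NC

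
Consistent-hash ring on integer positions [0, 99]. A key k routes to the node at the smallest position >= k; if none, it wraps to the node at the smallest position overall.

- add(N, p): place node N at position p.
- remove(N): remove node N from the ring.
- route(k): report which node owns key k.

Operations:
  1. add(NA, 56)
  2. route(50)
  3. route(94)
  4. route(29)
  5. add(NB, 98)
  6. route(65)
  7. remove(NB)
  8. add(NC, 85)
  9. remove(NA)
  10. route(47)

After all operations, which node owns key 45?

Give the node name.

Answer: NC

Derivation:
Op 1: add NA@56 -> ring=[56:NA]
Op 2: route key 50: smallest pos >= 50 is 56 -> NA
Op 3: route key 94: none >= 94, wrap to smallest pos 56 -> NA
Op 4: route key 29: smallest pos >= 29 is 56 -> NA
Op 5: add NB@98 -> ring=[56:NA,98:NB]
Op 6: route key 65: smallest pos >= 65 is 98 -> NB
Op 7: remove NB -> ring=[56:NA]
Op 8: add NC@85 -> ring=[56:NA,85:NC]
Op 9: remove NA -> ring=[85:NC]
Op 10: route key 47: smallest pos >= 47 is 85 -> NC
Final route key 45: smallest pos >= 45 is 85 -> NC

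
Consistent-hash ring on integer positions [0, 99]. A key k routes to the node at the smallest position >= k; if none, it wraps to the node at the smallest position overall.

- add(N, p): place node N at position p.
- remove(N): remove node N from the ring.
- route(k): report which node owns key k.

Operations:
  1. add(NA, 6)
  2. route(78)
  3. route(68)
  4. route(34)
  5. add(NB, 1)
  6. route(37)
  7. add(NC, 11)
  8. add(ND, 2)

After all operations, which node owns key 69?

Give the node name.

Answer: NB

Derivation:
Op 1: add NA@6 -> ring=[6:NA]
Op 2: route key 78: none >= 78, wrap to smallest pos 6 -> NA
Op 3: route key 68: none >= 68, wrap to smallest pos 6 -> NA
Op 4: route key 34: none >= 34, wrap to smallest pos 6 -> NA
Op 5: add NB@1 -> ring=[1:NB,6:NA]
Op 6: route key 37: none >= 37, wrap to smallest pos 1 -> NB
Op 7: add NC@11 -> ring=[1:NB,6:NA,11:NC]
Op 8: add ND@2 -> ring=[1:NB,2:ND,6:NA,11:NC]
Final route key 69: none >= 69, wrap to smallest pos 1 -> NB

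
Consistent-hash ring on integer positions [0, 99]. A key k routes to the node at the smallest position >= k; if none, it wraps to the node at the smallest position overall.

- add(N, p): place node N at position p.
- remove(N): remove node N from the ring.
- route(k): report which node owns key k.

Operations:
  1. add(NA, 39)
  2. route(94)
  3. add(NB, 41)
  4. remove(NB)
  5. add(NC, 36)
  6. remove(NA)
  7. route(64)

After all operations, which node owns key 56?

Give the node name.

Answer: NC

Derivation:
Op 1: add NA@39 -> ring=[39:NA]
Op 2: route key 94: none >= 94, wrap to smallest pos 39 -> NA
Op 3: add NB@41 -> ring=[39:NA,41:NB]
Op 4: remove NB -> ring=[39:NA]
Op 5: add NC@36 -> ring=[36:NC,39:NA]
Op 6: remove NA -> ring=[36:NC]
Op 7: route key 64: none >= 64, wrap to smallest pos 36 -> NC
Final route key 56: none >= 56, wrap to smallest pos 36 -> NC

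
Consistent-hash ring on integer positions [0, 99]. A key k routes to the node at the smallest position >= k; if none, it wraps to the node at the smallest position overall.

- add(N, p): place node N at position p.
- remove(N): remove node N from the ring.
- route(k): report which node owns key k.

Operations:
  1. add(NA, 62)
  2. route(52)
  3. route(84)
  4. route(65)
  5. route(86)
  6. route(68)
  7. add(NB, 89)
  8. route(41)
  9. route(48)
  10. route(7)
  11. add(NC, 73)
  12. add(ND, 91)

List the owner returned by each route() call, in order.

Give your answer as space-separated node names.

Answer: NA NA NA NA NA NA NA NA

Derivation:
Op 1: add NA@62 -> ring=[62:NA]
Op 2: route key 52: smallest pos >= 52 is 62 -> NA
Op 3: route key 84: none >= 84, wrap to smallest pos 62 -> NA
Op 4: route key 65: none >= 65, wrap to smallest pos 62 -> NA
Op 5: route key 86: none >= 86, wrap to smallest pos 62 -> NA
Op 6: route key 68: none >= 68, wrap to smallest pos 62 -> NA
Op 7: add NB@89 -> ring=[62:NA,89:NB]
Op 8: route key 41: smallest pos >= 41 is 62 -> NA
Op 9: route key 48: smallest pos >= 48 is 62 -> NA
Op 10: route key 7: smallest pos >= 7 is 62 -> NA
Op 11: add NC@73 -> ring=[62:NA,73:NC,89:NB]
Op 12: add ND@91 -> ring=[62:NA,73:NC,89:NB,91:ND]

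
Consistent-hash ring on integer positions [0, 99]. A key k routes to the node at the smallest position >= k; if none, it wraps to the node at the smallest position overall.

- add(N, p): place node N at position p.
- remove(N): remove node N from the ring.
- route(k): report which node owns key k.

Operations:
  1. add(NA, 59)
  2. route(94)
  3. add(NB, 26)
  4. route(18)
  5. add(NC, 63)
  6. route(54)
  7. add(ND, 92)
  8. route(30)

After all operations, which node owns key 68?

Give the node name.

Op 1: add NA@59 -> ring=[59:NA]
Op 2: route key 94: none >= 94, wrap to smallest pos 59 -> NA
Op 3: add NB@26 -> ring=[26:NB,59:NA]
Op 4: route key 18: smallest pos >= 18 is 26 -> NB
Op 5: add NC@63 -> ring=[26:NB,59:NA,63:NC]
Op 6: route key 54: smallest pos >= 54 is 59 -> NA
Op 7: add ND@92 -> ring=[26:NB,59:NA,63:NC,92:ND]
Op 8: route key 30: smallest pos >= 30 is 59 -> NA
Final route key 68: smallest pos >= 68 is 92 -> ND

Answer: ND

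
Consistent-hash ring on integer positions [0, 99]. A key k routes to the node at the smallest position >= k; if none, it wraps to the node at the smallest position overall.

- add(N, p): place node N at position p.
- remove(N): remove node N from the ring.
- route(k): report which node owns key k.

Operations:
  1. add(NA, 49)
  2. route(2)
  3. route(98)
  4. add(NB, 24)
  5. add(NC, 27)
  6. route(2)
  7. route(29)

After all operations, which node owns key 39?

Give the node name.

Answer: NA

Derivation:
Op 1: add NA@49 -> ring=[49:NA]
Op 2: route key 2: smallest pos >= 2 is 49 -> NA
Op 3: route key 98: none >= 98, wrap to smallest pos 49 -> NA
Op 4: add NB@24 -> ring=[24:NB,49:NA]
Op 5: add NC@27 -> ring=[24:NB,27:NC,49:NA]
Op 6: route key 2: smallest pos >= 2 is 24 -> NB
Op 7: route key 29: smallest pos >= 29 is 49 -> NA
Final route key 39: smallest pos >= 39 is 49 -> NA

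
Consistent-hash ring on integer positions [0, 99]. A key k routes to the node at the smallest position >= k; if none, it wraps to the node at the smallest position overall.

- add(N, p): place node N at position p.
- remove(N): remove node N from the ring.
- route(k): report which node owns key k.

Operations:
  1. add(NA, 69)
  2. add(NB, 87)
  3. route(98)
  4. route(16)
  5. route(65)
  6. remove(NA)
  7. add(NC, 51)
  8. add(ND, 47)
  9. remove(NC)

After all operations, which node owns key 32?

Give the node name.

Op 1: add NA@69 -> ring=[69:NA]
Op 2: add NB@87 -> ring=[69:NA,87:NB]
Op 3: route key 98: none >= 98, wrap to smallest pos 69 -> NA
Op 4: route key 16: smallest pos >= 16 is 69 -> NA
Op 5: route key 65: smallest pos >= 65 is 69 -> NA
Op 6: remove NA -> ring=[87:NB]
Op 7: add NC@51 -> ring=[51:NC,87:NB]
Op 8: add ND@47 -> ring=[47:ND,51:NC,87:NB]
Op 9: remove NC -> ring=[47:ND,87:NB]
Final route key 32: smallest pos >= 32 is 47 -> ND

Answer: ND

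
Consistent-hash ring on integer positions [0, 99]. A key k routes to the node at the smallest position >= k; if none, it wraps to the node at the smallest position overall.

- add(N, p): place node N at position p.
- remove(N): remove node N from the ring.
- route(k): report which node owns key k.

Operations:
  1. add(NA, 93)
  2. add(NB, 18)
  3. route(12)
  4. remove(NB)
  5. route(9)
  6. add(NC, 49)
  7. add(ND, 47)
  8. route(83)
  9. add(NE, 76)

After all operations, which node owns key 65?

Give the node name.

Op 1: add NA@93 -> ring=[93:NA]
Op 2: add NB@18 -> ring=[18:NB,93:NA]
Op 3: route key 12: smallest pos >= 12 is 18 -> NB
Op 4: remove NB -> ring=[93:NA]
Op 5: route key 9: smallest pos >= 9 is 93 -> NA
Op 6: add NC@49 -> ring=[49:NC,93:NA]
Op 7: add ND@47 -> ring=[47:ND,49:NC,93:NA]
Op 8: route key 83: smallest pos >= 83 is 93 -> NA
Op 9: add NE@76 -> ring=[47:ND,49:NC,76:NE,93:NA]
Final route key 65: smallest pos >= 65 is 76 -> NE

Answer: NE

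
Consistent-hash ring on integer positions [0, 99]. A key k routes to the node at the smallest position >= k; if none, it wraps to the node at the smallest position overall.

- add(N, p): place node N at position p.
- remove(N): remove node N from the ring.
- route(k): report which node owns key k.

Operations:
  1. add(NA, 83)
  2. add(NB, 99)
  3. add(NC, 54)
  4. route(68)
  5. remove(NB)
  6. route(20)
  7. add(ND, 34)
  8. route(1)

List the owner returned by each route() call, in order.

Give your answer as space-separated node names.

Op 1: add NA@83 -> ring=[83:NA]
Op 2: add NB@99 -> ring=[83:NA,99:NB]
Op 3: add NC@54 -> ring=[54:NC,83:NA,99:NB]
Op 4: route key 68: smallest pos >= 68 is 83 -> NA
Op 5: remove NB -> ring=[54:NC,83:NA]
Op 6: route key 20: smallest pos >= 20 is 54 -> NC
Op 7: add ND@34 -> ring=[34:ND,54:NC,83:NA]
Op 8: route key 1: smallest pos >= 1 is 34 -> ND

Answer: NA NC ND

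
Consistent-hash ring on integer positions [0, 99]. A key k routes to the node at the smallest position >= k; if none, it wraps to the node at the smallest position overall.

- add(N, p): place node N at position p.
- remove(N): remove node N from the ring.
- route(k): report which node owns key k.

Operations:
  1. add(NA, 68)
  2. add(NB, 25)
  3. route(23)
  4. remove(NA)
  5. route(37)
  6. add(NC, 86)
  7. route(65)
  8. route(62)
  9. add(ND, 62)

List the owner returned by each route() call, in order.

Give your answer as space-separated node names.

Answer: NB NB NC NC

Derivation:
Op 1: add NA@68 -> ring=[68:NA]
Op 2: add NB@25 -> ring=[25:NB,68:NA]
Op 3: route key 23: smallest pos >= 23 is 25 -> NB
Op 4: remove NA -> ring=[25:NB]
Op 5: route key 37: none >= 37, wrap to smallest pos 25 -> NB
Op 6: add NC@86 -> ring=[25:NB,86:NC]
Op 7: route key 65: smallest pos >= 65 is 86 -> NC
Op 8: route key 62: smallest pos >= 62 is 86 -> NC
Op 9: add ND@62 -> ring=[25:NB,62:ND,86:NC]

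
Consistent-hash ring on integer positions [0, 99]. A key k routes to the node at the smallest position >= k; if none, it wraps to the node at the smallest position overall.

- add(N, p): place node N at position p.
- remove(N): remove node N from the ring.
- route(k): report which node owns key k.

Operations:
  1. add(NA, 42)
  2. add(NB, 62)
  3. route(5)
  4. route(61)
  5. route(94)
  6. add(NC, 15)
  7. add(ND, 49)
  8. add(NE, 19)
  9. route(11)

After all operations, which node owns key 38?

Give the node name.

Op 1: add NA@42 -> ring=[42:NA]
Op 2: add NB@62 -> ring=[42:NA,62:NB]
Op 3: route key 5: smallest pos >= 5 is 42 -> NA
Op 4: route key 61: smallest pos >= 61 is 62 -> NB
Op 5: route key 94: none >= 94, wrap to smallest pos 42 -> NA
Op 6: add NC@15 -> ring=[15:NC,42:NA,62:NB]
Op 7: add ND@49 -> ring=[15:NC,42:NA,49:ND,62:NB]
Op 8: add NE@19 -> ring=[15:NC,19:NE,42:NA,49:ND,62:NB]
Op 9: route key 11: smallest pos >= 11 is 15 -> NC
Final route key 38: smallest pos >= 38 is 42 -> NA

Answer: NA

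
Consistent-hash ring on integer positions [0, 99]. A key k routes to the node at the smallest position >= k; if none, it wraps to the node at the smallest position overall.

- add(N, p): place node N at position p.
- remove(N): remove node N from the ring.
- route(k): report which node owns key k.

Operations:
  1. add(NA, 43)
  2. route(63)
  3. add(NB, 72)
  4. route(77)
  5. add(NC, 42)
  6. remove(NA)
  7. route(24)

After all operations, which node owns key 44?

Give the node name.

Op 1: add NA@43 -> ring=[43:NA]
Op 2: route key 63: none >= 63, wrap to smallest pos 43 -> NA
Op 3: add NB@72 -> ring=[43:NA,72:NB]
Op 4: route key 77: none >= 77, wrap to smallest pos 43 -> NA
Op 5: add NC@42 -> ring=[42:NC,43:NA,72:NB]
Op 6: remove NA -> ring=[42:NC,72:NB]
Op 7: route key 24: smallest pos >= 24 is 42 -> NC
Final route key 44: smallest pos >= 44 is 72 -> NB

Answer: NB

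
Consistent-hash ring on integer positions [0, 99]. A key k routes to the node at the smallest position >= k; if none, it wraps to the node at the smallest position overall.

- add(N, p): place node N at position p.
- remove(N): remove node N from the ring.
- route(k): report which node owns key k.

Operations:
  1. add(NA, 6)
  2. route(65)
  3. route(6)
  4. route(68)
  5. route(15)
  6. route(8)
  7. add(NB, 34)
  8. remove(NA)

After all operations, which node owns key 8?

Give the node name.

Op 1: add NA@6 -> ring=[6:NA]
Op 2: route key 65: none >= 65, wrap to smallest pos 6 -> NA
Op 3: route key 6: smallest pos >= 6 is 6 -> NA
Op 4: route key 68: none >= 68, wrap to smallest pos 6 -> NA
Op 5: route key 15: none >= 15, wrap to smallest pos 6 -> NA
Op 6: route key 8: none >= 8, wrap to smallest pos 6 -> NA
Op 7: add NB@34 -> ring=[6:NA,34:NB]
Op 8: remove NA -> ring=[34:NB]
Final route key 8: smallest pos >= 8 is 34 -> NB

Answer: NB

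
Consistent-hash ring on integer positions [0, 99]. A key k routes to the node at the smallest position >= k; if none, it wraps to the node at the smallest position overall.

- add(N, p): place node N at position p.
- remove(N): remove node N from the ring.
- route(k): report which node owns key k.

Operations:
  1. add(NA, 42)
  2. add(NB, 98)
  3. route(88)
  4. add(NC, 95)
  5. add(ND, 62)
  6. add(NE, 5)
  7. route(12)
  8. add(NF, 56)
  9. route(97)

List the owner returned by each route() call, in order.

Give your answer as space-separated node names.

Op 1: add NA@42 -> ring=[42:NA]
Op 2: add NB@98 -> ring=[42:NA,98:NB]
Op 3: route key 88: smallest pos >= 88 is 98 -> NB
Op 4: add NC@95 -> ring=[42:NA,95:NC,98:NB]
Op 5: add ND@62 -> ring=[42:NA,62:ND,95:NC,98:NB]
Op 6: add NE@5 -> ring=[5:NE,42:NA,62:ND,95:NC,98:NB]
Op 7: route key 12: smallest pos >= 12 is 42 -> NA
Op 8: add NF@56 -> ring=[5:NE,42:NA,56:NF,62:ND,95:NC,98:NB]
Op 9: route key 97: smallest pos >= 97 is 98 -> NB

Answer: NB NA NB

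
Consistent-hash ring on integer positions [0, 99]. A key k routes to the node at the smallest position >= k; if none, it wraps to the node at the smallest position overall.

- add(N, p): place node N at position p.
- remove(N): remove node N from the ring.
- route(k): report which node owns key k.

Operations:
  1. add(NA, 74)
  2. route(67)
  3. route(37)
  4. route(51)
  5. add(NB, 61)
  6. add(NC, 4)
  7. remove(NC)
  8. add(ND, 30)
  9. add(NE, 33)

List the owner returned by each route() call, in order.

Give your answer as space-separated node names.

Answer: NA NA NA

Derivation:
Op 1: add NA@74 -> ring=[74:NA]
Op 2: route key 67: smallest pos >= 67 is 74 -> NA
Op 3: route key 37: smallest pos >= 37 is 74 -> NA
Op 4: route key 51: smallest pos >= 51 is 74 -> NA
Op 5: add NB@61 -> ring=[61:NB,74:NA]
Op 6: add NC@4 -> ring=[4:NC,61:NB,74:NA]
Op 7: remove NC -> ring=[61:NB,74:NA]
Op 8: add ND@30 -> ring=[30:ND,61:NB,74:NA]
Op 9: add NE@33 -> ring=[30:ND,33:NE,61:NB,74:NA]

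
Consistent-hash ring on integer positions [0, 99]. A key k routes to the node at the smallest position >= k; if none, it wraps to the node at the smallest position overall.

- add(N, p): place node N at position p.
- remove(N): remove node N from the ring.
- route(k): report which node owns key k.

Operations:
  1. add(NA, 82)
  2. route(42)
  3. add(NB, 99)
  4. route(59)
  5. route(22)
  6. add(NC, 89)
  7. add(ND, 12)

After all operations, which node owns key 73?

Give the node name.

Answer: NA

Derivation:
Op 1: add NA@82 -> ring=[82:NA]
Op 2: route key 42: smallest pos >= 42 is 82 -> NA
Op 3: add NB@99 -> ring=[82:NA,99:NB]
Op 4: route key 59: smallest pos >= 59 is 82 -> NA
Op 5: route key 22: smallest pos >= 22 is 82 -> NA
Op 6: add NC@89 -> ring=[82:NA,89:NC,99:NB]
Op 7: add ND@12 -> ring=[12:ND,82:NA,89:NC,99:NB]
Final route key 73: smallest pos >= 73 is 82 -> NA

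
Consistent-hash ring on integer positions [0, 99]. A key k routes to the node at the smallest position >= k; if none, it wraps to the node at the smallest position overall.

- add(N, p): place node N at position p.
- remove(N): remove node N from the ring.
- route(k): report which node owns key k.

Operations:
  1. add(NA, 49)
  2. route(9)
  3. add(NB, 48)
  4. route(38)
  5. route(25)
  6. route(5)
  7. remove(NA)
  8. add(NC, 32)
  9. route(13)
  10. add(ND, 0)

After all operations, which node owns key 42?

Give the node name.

Answer: NB

Derivation:
Op 1: add NA@49 -> ring=[49:NA]
Op 2: route key 9: smallest pos >= 9 is 49 -> NA
Op 3: add NB@48 -> ring=[48:NB,49:NA]
Op 4: route key 38: smallest pos >= 38 is 48 -> NB
Op 5: route key 25: smallest pos >= 25 is 48 -> NB
Op 6: route key 5: smallest pos >= 5 is 48 -> NB
Op 7: remove NA -> ring=[48:NB]
Op 8: add NC@32 -> ring=[32:NC,48:NB]
Op 9: route key 13: smallest pos >= 13 is 32 -> NC
Op 10: add ND@0 -> ring=[0:ND,32:NC,48:NB]
Final route key 42: smallest pos >= 42 is 48 -> NB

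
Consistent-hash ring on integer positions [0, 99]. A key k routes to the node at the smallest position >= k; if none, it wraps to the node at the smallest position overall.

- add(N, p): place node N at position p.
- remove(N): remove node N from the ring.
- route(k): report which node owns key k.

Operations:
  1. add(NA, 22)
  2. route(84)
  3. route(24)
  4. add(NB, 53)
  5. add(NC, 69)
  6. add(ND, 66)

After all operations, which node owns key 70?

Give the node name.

Op 1: add NA@22 -> ring=[22:NA]
Op 2: route key 84: none >= 84, wrap to smallest pos 22 -> NA
Op 3: route key 24: none >= 24, wrap to smallest pos 22 -> NA
Op 4: add NB@53 -> ring=[22:NA,53:NB]
Op 5: add NC@69 -> ring=[22:NA,53:NB,69:NC]
Op 6: add ND@66 -> ring=[22:NA,53:NB,66:ND,69:NC]
Final route key 70: none >= 70, wrap to smallest pos 22 -> NA

Answer: NA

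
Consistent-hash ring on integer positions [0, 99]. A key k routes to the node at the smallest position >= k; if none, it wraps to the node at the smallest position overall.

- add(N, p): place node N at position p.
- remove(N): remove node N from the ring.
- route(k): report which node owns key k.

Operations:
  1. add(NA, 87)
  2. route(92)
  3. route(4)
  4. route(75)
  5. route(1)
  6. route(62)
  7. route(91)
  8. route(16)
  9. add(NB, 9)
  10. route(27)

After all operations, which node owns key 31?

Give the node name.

Op 1: add NA@87 -> ring=[87:NA]
Op 2: route key 92: none >= 92, wrap to smallest pos 87 -> NA
Op 3: route key 4: smallest pos >= 4 is 87 -> NA
Op 4: route key 75: smallest pos >= 75 is 87 -> NA
Op 5: route key 1: smallest pos >= 1 is 87 -> NA
Op 6: route key 62: smallest pos >= 62 is 87 -> NA
Op 7: route key 91: none >= 91, wrap to smallest pos 87 -> NA
Op 8: route key 16: smallest pos >= 16 is 87 -> NA
Op 9: add NB@9 -> ring=[9:NB,87:NA]
Op 10: route key 27: smallest pos >= 27 is 87 -> NA
Final route key 31: smallest pos >= 31 is 87 -> NA

Answer: NA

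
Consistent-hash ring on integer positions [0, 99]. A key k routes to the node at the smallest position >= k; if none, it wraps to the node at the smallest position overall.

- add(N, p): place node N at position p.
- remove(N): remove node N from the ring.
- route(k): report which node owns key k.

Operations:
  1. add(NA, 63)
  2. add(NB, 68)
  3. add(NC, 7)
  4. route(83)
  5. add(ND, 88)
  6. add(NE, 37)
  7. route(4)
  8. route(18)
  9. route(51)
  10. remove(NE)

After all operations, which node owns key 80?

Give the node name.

Answer: ND

Derivation:
Op 1: add NA@63 -> ring=[63:NA]
Op 2: add NB@68 -> ring=[63:NA,68:NB]
Op 3: add NC@7 -> ring=[7:NC,63:NA,68:NB]
Op 4: route key 83: none >= 83, wrap to smallest pos 7 -> NC
Op 5: add ND@88 -> ring=[7:NC,63:NA,68:NB,88:ND]
Op 6: add NE@37 -> ring=[7:NC,37:NE,63:NA,68:NB,88:ND]
Op 7: route key 4: smallest pos >= 4 is 7 -> NC
Op 8: route key 18: smallest pos >= 18 is 37 -> NE
Op 9: route key 51: smallest pos >= 51 is 63 -> NA
Op 10: remove NE -> ring=[7:NC,63:NA,68:NB,88:ND]
Final route key 80: smallest pos >= 80 is 88 -> ND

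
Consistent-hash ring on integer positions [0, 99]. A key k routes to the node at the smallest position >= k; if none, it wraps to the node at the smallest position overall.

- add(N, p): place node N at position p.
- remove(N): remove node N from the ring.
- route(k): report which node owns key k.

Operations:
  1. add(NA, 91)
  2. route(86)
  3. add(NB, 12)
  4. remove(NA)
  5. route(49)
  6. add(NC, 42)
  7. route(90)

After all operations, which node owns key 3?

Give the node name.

Answer: NB

Derivation:
Op 1: add NA@91 -> ring=[91:NA]
Op 2: route key 86: smallest pos >= 86 is 91 -> NA
Op 3: add NB@12 -> ring=[12:NB,91:NA]
Op 4: remove NA -> ring=[12:NB]
Op 5: route key 49: none >= 49, wrap to smallest pos 12 -> NB
Op 6: add NC@42 -> ring=[12:NB,42:NC]
Op 7: route key 90: none >= 90, wrap to smallest pos 12 -> NB
Final route key 3: smallest pos >= 3 is 12 -> NB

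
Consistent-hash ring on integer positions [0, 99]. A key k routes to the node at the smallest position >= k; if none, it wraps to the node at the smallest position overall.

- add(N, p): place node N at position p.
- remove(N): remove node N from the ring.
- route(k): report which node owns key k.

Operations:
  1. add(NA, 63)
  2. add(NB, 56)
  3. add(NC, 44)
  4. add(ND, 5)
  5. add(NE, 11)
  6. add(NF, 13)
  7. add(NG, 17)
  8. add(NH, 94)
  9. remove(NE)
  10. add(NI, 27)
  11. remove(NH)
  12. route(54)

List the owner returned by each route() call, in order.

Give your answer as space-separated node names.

Op 1: add NA@63 -> ring=[63:NA]
Op 2: add NB@56 -> ring=[56:NB,63:NA]
Op 3: add NC@44 -> ring=[44:NC,56:NB,63:NA]
Op 4: add ND@5 -> ring=[5:ND,44:NC,56:NB,63:NA]
Op 5: add NE@11 -> ring=[5:ND,11:NE,44:NC,56:NB,63:NA]
Op 6: add NF@13 -> ring=[5:ND,11:NE,13:NF,44:NC,56:NB,63:NA]
Op 7: add NG@17 -> ring=[5:ND,11:NE,13:NF,17:NG,44:NC,56:NB,63:NA]
Op 8: add NH@94 -> ring=[5:ND,11:NE,13:NF,17:NG,44:NC,56:NB,63:NA,94:NH]
Op 9: remove NE -> ring=[5:ND,13:NF,17:NG,44:NC,56:NB,63:NA,94:NH]
Op 10: add NI@27 -> ring=[5:ND,13:NF,17:NG,27:NI,44:NC,56:NB,63:NA,94:NH]
Op 11: remove NH -> ring=[5:ND,13:NF,17:NG,27:NI,44:NC,56:NB,63:NA]
Op 12: route key 54: smallest pos >= 54 is 56 -> NB

Answer: NB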